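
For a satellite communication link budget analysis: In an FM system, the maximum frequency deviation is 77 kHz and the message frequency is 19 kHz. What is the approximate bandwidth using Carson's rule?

Carson's rule: BW = 2*(delta_f + f_m)
= 2*(77 + 19) kHz = 192 kHz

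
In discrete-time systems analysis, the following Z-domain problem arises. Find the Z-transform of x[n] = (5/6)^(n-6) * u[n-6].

Time-shifting property: if X(z) = Z{x[n]}, then Z{x[n-d]} = z^(-d) * X(z)
X(z) = z/(z - 5/6) for x[n] = (5/6)^n * u[n]
Z{x[n-6]} = z^(-6) * z/(z - 5/6) = z^(-5)/(z - 5/6)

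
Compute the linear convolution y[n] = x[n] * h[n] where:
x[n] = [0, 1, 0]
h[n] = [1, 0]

y[n] = sum_k x[k]*h[n-k]. Output length = len(x) + len(h) - 1 = 3 + 2 - 1 = 4.
y[0] = 0*1 = 0
y[1] = 1*1 + 0*0 = 1
y[2] = 0*1 + 1*0 = 0
y[3] = 0*0 = 0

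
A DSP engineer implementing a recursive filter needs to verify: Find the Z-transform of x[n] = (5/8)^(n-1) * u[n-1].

Time-shifting property: if X(z) = Z{x[n]}, then Z{x[n-d]} = z^(-d) * X(z)
X(z) = z/(z - 5/8) for x[n] = (5/8)^n * u[n]
Z{x[n-1]} = z^(-1) * z/(z - 5/8) = 1/(z - 5/8)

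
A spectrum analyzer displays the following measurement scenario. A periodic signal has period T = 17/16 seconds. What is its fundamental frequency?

The fundamental frequency is the reciprocal of the period.
f = 1/T = 1/(17/16) = 16/17 Hz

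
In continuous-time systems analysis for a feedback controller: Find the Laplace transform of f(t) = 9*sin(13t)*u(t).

Standard pair: sin(wt)*u(t) <-> w/(s^2+w^2)
With w = 13: L{9*sin(13t)*u(t)} = 117/(s^2+169)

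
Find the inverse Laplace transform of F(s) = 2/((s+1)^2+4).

Standard pair: w/((s+a)^2+w^2) <-> e^(-at)*sin(wt)*u(t)
With a=1, w=2: f(t) = e^(-t)*sin(2t)*u(t)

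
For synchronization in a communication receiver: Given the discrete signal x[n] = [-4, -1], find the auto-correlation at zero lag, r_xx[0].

The auto-correlation at zero lag r_xx[0] equals the signal energy.
r_xx[0] = sum of x[n]^2 = (-4)^2 + (-1)^2
= 16 + 1 = 17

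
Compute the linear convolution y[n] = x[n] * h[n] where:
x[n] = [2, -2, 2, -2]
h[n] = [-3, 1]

y[n] = sum_k x[k]*h[n-k]. Output length = len(x) + len(h) - 1 = 4 + 2 - 1 = 5.
y[0] = 2*-3 = -6
y[1] = -2*-3 + 2*1 = 8
y[2] = 2*-3 + -2*1 = -8
y[3] = -2*-3 + 2*1 = 8
y[4] = -2*1 = -2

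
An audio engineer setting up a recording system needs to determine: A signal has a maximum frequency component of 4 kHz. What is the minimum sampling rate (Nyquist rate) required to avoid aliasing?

By the Nyquist-Shannon sampling theorem,
the minimum sampling rate (Nyquist rate) must be at least 2 * f_max.
Nyquist rate = 2 * 4 kHz = 8 kHz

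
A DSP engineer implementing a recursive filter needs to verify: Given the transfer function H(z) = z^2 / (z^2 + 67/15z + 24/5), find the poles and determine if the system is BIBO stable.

Poles are roots of the denominator: z^2 + 67/15z + 24/5 = 0.
Quadratic formula: z = [-(67/15) +/- sqrt((67/15)^2 - 4*(24/5))] / 2
Discriminant = 4489/225 - 96/5 = 169/225; sqrt = 13/15.
z = (-67/15 +/- 13/15) / 2 => z = -9/5 or z = -8/3.
|p1| = 9/5, |p2| = 8/3.
For BIBO stability, all poles must lie inside the unit circle (|p| < 1).
System is UNSTABLE since at least one |p| >= 1.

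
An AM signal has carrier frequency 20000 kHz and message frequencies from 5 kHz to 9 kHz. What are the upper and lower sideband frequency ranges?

Upper sideband (USB) = fc + [fm_low, fm_high] = 20000 + [5, 9] = [20005, 20009] kHz
Lower sideband (LSB) = fc - [fm_high, fm_low] = 20000 - [9, 5] = [19991, 19995] kHz
Total occupied spectrum: 19991 kHz to 20009 kHz (plus carrier at 20000 kHz)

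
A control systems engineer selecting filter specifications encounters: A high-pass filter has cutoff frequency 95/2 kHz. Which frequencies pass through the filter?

A high-pass filter passes all frequencies above the cutoff frequency 95/2 kHz and attenuates lower frequencies.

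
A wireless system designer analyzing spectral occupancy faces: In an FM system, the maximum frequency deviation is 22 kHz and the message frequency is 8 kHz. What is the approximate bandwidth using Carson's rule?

Carson's rule: BW = 2*(delta_f + f_m)
= 2*(22 + 8) kHz = 60 kHz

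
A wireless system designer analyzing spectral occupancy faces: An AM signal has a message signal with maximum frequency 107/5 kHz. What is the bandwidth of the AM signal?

In AM (double-sideband), the bandwidth is twice the message frequency.
BW = 2 * f_m = 2 * 107/5 kHz = 214/5 kHz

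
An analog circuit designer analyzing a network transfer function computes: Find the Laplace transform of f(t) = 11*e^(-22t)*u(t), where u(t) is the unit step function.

Standard Laplace transform pair:
e^(-at)*u(t) <-> 1/(s+a)
With a = 22: L{11*e^(-22t)*u(t)} = 11/(s+22), ROC: Re(s) > -22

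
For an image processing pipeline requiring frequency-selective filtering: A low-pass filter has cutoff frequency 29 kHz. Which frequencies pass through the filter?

A low-pass filter passes all frequencies below the cutoff frequency 29 kHz and attenuates higher frequencies.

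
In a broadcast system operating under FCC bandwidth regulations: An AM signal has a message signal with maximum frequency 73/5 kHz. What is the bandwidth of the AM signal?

In AM (double-sideband), the bandwidth is twice the message frequency.
BW = 2 * f_m = 2 * 73/5 kHz = 146/5 kHz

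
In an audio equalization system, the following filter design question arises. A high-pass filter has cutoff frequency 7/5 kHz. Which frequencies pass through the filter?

A high-pass filter passes all frequencies above the cutoff frequency 7/5 kHz and attenuates lower frequencies.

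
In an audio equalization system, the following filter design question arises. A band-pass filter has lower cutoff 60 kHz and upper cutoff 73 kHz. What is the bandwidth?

Bandwidth = f_high - f_low
= 73 kHz - 60 kHz = 13 kHz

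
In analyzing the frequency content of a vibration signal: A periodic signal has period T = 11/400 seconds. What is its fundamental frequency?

The fundamental frequency is the reciprocal of the period.
f = 1/T = 1/(11/400) = 400/11 Hz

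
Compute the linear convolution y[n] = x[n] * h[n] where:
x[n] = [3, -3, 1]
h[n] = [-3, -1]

y[n] = sum_k x[k]*h[n-k]. Output length = len(x) + len(h) - 1 = 3 + 2 - 1 = 4.
y[0] = 3*-3 = -9
y[1] = -3*-3 + 3*-1 = 6
y[2] = 1*-3 + -3*-1 = 0
y[3] = 1*-1 = -1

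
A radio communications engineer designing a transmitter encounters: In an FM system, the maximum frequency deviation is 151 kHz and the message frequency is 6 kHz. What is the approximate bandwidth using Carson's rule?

Carson's rule: BW = 2*(delta_f + f_m)
= 2*(151 + 6) kHz = 314 kHz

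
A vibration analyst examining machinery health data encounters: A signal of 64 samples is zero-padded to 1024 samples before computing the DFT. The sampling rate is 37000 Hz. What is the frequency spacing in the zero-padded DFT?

Original DFT: N = 64, resolution = f_s/N = 37000/64 = 4625/8 Hz
Zero-padded DFT: N = 1024, resolution = f_s/N = 37000/1024 = 4625/128 Hz
Zero-padding interpolates the spectrum (finer frequency grid)
but does NOT improve the true spectral resolution (ability to resolve close frequencies).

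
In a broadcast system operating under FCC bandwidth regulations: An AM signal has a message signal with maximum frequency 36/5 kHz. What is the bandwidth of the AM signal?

In AM (double-sideband), the bandwidth is twice the message frequency.
BW = 2 * f_m = 2 * 36/5 kHz = 72/5 kHz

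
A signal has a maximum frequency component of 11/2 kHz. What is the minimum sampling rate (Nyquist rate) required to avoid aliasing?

By the Nyquist-Shannon sampling theorem,
the minimum sampling rate (Nyquist rate) must be at least 2 * f_max.
Nyquist rate = 2 * 11/2 kHz = 11 kHz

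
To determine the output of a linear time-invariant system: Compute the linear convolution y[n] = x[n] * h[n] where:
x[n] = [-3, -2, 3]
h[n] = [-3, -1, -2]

y[n] = sum_k x[k]*h[n-k]. Output length = len(x) + len(h) - 1 = 3 + 3 - 1 = 5.
y[0] = -3*-3 = 9
y[1] = -2*-3 + -3*-1 = 9
y[2] = 3*-3 + -2*-1 + -3*-2 = -1
y[3] = 3*-1 + -2*-2 = 1
y[4] = 3*-2 = -6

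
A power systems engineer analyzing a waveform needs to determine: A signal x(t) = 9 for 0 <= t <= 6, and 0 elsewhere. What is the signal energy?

Energy = integral of |x(t)|^2 dt over the signal duration
= 9^2 * 6 = 81 * 6 = 486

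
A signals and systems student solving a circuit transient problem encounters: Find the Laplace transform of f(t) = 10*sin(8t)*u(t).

Standard pair: sin(wt)*u(t) <-> w/(s^2+w^2)
With w = 8: L{10*sin(8t)*u(t)} = 80/(s^2+64)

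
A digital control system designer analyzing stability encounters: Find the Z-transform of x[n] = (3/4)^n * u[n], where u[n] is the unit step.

The Z-transform of a^n * u[n] is z/(z-a) for |z| > |a|.
Here a = 3/4, so X(z) = z/(z - (3/4)) = 4z/(4z - 3)
ROC: |z| > 3/4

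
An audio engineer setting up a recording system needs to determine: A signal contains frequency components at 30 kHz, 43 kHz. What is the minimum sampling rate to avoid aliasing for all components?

The highest frequency component is f_max = 43 kHz.
Nyquist rate = 2 * f_max = 2 * 43 kHz = 86 kHz.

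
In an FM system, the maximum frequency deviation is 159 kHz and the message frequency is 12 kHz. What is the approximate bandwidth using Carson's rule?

Carson's rule: BW = 2*(delta_f + f_m)
= 2*(159 + 12) kHz = 342 kHz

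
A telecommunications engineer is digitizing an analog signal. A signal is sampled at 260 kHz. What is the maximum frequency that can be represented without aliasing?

The maximum frequency that can be represented without aliasing
is the Nyquist frequency: f_max = f_s / 2 = 260 kHz / 2 = 130 kHz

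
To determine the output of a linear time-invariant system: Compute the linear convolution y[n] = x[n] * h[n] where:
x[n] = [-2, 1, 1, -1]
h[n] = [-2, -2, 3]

y[n] = sum_k x[k]*h[n-k]. Output length = len(x) + len(h) - 1 = 4 + 3 - 1 = 6.
y[0] = -2*-2 = 4
y[1] = 1*-2 + -2*-2 = 2
y[2] = 1*-2 + 1*-2 + -2*3 = -10
y[3] = -1*-2 + 1*-2 + 1*3 = 3
y[4] = -1*-2 + 1*3 = 5
y[5] = -1*3 = -3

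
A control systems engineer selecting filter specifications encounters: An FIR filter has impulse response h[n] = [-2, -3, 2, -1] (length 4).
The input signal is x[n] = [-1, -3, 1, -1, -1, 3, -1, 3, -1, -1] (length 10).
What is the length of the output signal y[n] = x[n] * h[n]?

For linear convolution, the output length is:
len(y) = len(x) + len(h) - 1 = 10 + 4 - 1 = 13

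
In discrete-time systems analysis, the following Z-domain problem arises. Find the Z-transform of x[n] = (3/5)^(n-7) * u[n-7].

Time-shifting property: if X(z) = Z{x[n]}, then Z{x[n-d]} = z^(-d) * X(z)
X(z) = z/(z - 3/5) for x[n] = (3/5)^n * u[n]
Z{x[n-7]} = z^(-7) * z/(z - 3/5) = z^(-6)/(z - 3/5)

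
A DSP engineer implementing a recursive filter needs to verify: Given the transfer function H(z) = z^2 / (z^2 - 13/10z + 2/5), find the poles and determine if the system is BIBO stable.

Poles are roots of the denominator: z^2 - 13/10z + 2/5 = 0.
Quadratic formula: z = [-(-13/10) +/- sqrt((-13/10)^2 - 4*(2/5))] / 2
Discriminant = 169/100 - 8/5 = 9/100; sqrt = 3/10.
z = (13/10 +/- 3/10) / 2 => z = 4/5 or z = 1/2.
|p1| = 1/2, |p2| = 4/5.
For BIBO stability, all poles must lie inside the unit circle (|p| < 1).
System is STABLE since both |p| < 1.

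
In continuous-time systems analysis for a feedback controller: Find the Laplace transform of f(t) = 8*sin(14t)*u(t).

Standard pair: sin(wt)*u(t) <-> w/(s^2+w^2)
With w = 14: L{8*sin(14t)*u(t)} = 112/(s^2+196)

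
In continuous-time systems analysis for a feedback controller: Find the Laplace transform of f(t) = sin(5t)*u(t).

Standard pair: sin(wt)*u(t) <-> w/(s^2+w^2)
With w = 5: L{sin(5t)*u(t)} = 5/(s^2+25)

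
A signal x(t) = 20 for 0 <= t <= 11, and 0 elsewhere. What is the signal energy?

Energy = integral of |x(t)|^2 dt over the signal duration
= 20^2 * 11 = 400 * 11 = 4400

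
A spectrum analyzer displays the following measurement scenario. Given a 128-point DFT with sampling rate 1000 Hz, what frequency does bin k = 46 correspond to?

The frequency of DFT bin k is: f_k = k * f_s / N
f_46 = 46 * 1000 / 128 = 2875/8 Hz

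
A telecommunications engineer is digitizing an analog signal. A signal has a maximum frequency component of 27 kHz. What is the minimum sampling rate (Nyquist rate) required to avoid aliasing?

By the Nyquist-Shannon sampling theorem,
the minimum sampling rate (Nyquist rate) must be at least 2 * f_max.
Nyquist rate = 2 * 27 kHz = 54 kHz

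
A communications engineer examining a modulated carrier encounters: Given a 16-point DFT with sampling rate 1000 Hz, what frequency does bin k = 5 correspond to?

The frequency of DFT bin k is: f_k = k * f_s / N
f_5 = 5 * 1000 / 16 = 625/2 Hz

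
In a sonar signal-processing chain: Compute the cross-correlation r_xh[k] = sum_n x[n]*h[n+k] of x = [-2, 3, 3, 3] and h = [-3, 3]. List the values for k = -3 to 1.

Both sequences indexed from 0 and zero outside their support.
Lags with overlap: k = -3 to 1.
  r_xh[-3] = x[3]*h[0] = -9
  r_xh[-2] = x[2]*h[0] + x[3]*h[1] = 0
  r_xh[-1] = x[1]*h[0] + x[2]*h[1] = 0
  r_xh[0] = x[0]*h[0] + x[1]*h[1] = 15
  r_xh[1] = x[0]*h[1] = -6
r_xh = [-9, 0, 0, 15, -6] (for k = -3, ..., 1)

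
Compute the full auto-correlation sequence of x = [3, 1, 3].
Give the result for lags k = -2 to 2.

r_xx[k] = sum_m x[m]*x[m+k], indexed from 0, for k = -2 to 2:
  r_xx[-2] = x[2]*x[0] = 9
  r_xx[-1] = x[1]*x[0] + x[2]*x[1] = 6
  r_xx[0] = x[0]*x[0] + x[1]*x[1] + x[2]*x[2] = 19
  r_xx[1] = x[0]*x[1] + x[1]*x[2] = 6
  r_xx[2] = x[0]*x[2] = 9
r_xx = [9, 6, 19, 6, 9]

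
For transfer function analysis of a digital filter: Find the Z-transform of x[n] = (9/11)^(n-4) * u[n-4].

Time-shifting property: if X(z) = Z{x[n]}, then Z{x[n-d]} = z^(-d) * X(z)
X(z) = z/(z - 9/11) for x[n] = (9/11)^n * u[n]
Z{x[n-4]} = z^(-4) * z/(z - 9/11) = z^(-3)/(z - 9/11)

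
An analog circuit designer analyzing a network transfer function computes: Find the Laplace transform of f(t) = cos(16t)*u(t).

Standard pair: cos(wt)*u(t) <-> s/(s^2+w^2)
With w = 16: L{cos(16t)*u(t)} = s/(s^2+256)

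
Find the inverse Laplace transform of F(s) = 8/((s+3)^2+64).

Standard pair: w/((s+a)^2+w^2) <-> e^(-at)*sin(wt)*u(t)
With a=3, w=8: f(t) = e^(-3t)*sin(8t)*u(t)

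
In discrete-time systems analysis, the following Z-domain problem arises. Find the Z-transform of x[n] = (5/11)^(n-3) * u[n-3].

Time-shifting property: if X(z) = Z{x[n]}, then Z{x[n-d]} = z^(-d) * X(z)
X(z) = z/(z - 5/11) for x[n] = (5/11)^n * u[n]
Z{x[n-3]} = z^(-3) * z/(z - 5/11) = z^(-2)/(z - 5/11)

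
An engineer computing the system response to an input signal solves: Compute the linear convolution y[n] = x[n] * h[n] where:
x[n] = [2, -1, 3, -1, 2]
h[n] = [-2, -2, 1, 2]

y[n] = sum_k x[k]*h[n-k]. Output length = len(x) + len(h) - 1 = 5 + 4 - 1 = 8.
y[0] = 2*-2 = -4
y[1] = -1*-2 + 2*-2 = -2
y[2] = 3*-2 + -1*-2 + 2*1 = -2
y[3] = -1*-2 + 3*-2 + -1*1 + 2*2 = -1
y[4] = 2*-2 + -1*-2 + 3*1 + -1*2 = -1
y[5] = 2*-2 + -1*1 + 3*2 = 1
y[6] = 2*1 + -1*2 = 0
y[7] = 2*2 = 4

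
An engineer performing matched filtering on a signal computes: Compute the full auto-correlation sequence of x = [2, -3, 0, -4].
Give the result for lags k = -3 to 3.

r_xx[k] = sum_m x[m]*x[m+k], indexed from 0, for k = -3 to 3:
  r_xx[-3] = x[3]*x[0] = -8
  r_xx[-2] = x[2]*x[0] + x[3]*x[1] = 12
  r_xx[-1] = x[1]*x[0] + x[2]*x[1] + x[3]*x[2] = -6
  r_xx[0] = x[0]*x[0] + x[1]*x[1] + x[2]*x[2] + x[3]*x[3] = 29
  r_xx[1] = x[0]*x[1] + x[1]*x[2] + x[2]*x[3] = -6
  r_xx[2] = x[0]*x[2] + x[1]*x[3] = 12
  r_xx[3] = x[0]*x[3] = -8
r_xx = [-8, 12, -6, 29, -6, 12, -8]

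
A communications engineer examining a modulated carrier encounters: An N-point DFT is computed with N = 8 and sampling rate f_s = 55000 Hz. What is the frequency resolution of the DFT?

DFT frequency resolution = f_s / N
= 55000 / 8 = 6875 Hz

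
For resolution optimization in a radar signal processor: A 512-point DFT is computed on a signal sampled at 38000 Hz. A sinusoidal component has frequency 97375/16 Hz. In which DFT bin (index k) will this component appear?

DFT frequency resolution = f_s/N = 38000/512 = 2375/32 Hz
Bin index k = f_signal / resolution = 97375/16 / 2375/32 = 82
The signal frequency 97375/16 Hz falls in DFT bin k = 82.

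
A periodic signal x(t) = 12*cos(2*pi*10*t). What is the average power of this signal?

Average power of A*cos(wt) is A^2/2.
P = 12^2 / 2 = 144/2 = 72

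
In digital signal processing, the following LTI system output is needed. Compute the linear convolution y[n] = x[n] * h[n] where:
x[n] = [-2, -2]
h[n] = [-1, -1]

y[n] = sum_k x[k]*h[n-k]. Output length = len(x) + len(h) - 1 = 2 + 2 - 1 = 3.
y[0] = -2*-1 = 2
y[1] = -2*-1 + -2*-1 = 4
y[2] = -2*-1 = 2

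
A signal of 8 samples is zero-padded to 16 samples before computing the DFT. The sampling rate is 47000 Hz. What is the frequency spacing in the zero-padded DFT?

Original DFT: N = 8, resolution = f_s/N = 47000/8 = 5875 Hz
Zero-padded DFT: N = 16, resolution = f_s/N = 47000/16 = 5875/2 Hz
Zero-padding interpolates the spectrum (finer frequency grid)
but does NOT improve the true spectral resolution (ability to resolve close frequencies).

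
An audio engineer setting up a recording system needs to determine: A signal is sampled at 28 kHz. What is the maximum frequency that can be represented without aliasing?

The maximum frequency that can be represented without aliasing
is the Nyquist frequency: f_max = f_s / 2 = 28 kHz / 2 = 14 kHz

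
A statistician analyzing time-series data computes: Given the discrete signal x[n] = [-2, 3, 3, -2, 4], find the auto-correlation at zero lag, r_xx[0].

The auto-correlation at zero lag r_xx[0] equals the signal energy.
r_xx[0] = sum of x[n]^2 = (-2)^2 + 3^2 + 3^2 + (-2)^2 + 4^2
= 4 + 9 + 9 + 4 + 16 = 42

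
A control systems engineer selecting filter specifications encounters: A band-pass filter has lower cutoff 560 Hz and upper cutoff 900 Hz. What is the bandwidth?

Bandwidth = f_high - f_low
= 900 Hz - 560 Hz = 340 Hz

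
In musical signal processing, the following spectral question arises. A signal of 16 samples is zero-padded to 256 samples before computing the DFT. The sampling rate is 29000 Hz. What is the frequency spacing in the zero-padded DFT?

Original DFT: N = 16, resolution = f_s/N = 29000/16 = 3625/2 Hz
Zero-padded DFT: N = 256, resolution = f_s/N = 29000/256 = 3625/32 Hz
Zero-padding interpolates the spectrum (finer frequency grid)
but does NOT improve the true spectral resolution (ability to resolve close frequencies).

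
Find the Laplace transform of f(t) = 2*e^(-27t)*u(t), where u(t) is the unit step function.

Standard Laplace transform pair:
e^(-at)*u(t) <-> 1/(s+a)
With a = 27: L{2*e^(-27t)*u(t)} = 2/(s+27), ROC: Re(s) > -27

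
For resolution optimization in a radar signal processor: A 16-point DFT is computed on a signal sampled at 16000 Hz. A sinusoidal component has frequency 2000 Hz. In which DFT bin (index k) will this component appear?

DFT frequency resolution = f_s/N = 16000/16 = 1000 Hz
Bin index k = f_signal / resolution = 2000 / 1000 = 2
The signal frequency 2000 Hz falls in DFT bin k = 2.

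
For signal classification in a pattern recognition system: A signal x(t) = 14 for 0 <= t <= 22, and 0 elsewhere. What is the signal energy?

Energy = integral of |x(t)|^2 dt over the signal duration
= 14^2 * 22 = 196 * 22 = 4312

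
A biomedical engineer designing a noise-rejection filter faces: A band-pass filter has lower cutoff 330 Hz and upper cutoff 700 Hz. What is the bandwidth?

Bandwidth = f_high - f_low
= 700 Hz - 330 Hz = 370 Hz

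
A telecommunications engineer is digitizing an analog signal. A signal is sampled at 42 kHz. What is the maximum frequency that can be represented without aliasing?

The maximum frequency that can be represented without aliasing
is the Nyquist frequency: f_max = f_s / 2 = 42 kHz / 2 = 21 kHz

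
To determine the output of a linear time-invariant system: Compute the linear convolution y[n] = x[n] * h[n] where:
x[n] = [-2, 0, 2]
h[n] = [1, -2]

y[n] = sum_k x[k]*h[n-k]. Output length = len(x) + len(h) - 1 = 3 + 2 - 1 = 4.
y[0] = -2*1 = -2
y[1] = 0*1 + -2*-2 = 4
y[2] = 2*1 + 0*-2 = 2
y[3] = 2*-2 = -4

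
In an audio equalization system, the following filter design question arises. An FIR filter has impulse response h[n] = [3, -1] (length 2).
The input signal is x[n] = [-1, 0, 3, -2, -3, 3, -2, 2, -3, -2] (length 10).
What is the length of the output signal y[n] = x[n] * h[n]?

For linear convolution, the output length is:
len(y) = len(x) + len(h) - 1 = 10 + 2 - 1 = 11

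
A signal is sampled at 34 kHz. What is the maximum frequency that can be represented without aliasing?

The maximum frequency that can be represented without aliasing
is the Nyquist frequency: f_max = f_s / 2 = 34 kHz / 2 = 17 kHz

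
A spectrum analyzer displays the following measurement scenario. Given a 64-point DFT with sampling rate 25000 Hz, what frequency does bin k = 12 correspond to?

The frequency of DFT bin k is: f_k = k * f_s / N
f_12 = 12 * 25000 / 64 = 9375/2 Hz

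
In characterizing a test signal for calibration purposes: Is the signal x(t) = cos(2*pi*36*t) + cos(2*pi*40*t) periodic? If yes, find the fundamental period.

f1 = 36 Hz, f2 = 40 Hz
Period T1 = 1/36, T2 = 1/40
Ratio T1/T2 = 40/36, which is rational.
The signal is periodic with fundamental period T = 1/GCD(36,40) = 1/4 s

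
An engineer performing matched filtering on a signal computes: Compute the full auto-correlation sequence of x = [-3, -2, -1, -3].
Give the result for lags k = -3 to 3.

r_xx[k] = sum_m x[m]*x[m+k], indexed from 0, for k = -3 to 3:
  r_xx[-3] = x[3]*x[0] = 9
  r_xx[-2] = x[2]*x[0] + x[3]*x[1] = 9
  r_xx[-1] = x[1]*x[0] + x[2]*x[1] + x[3]*x[2] = 11
  r_xx[0] = x[0]*x[0] + x[1]*x[1] + x[2]*x[2] + x[3]*x[3] = 23
  r_xx[1] = x[0]*x[1] + x[1]*x[2] + x[2]*x[3] = 11
  r_xx[2] = x[0]*x[2] + x[1]*x[3] = 9
  r_xx[3] = x[0]*x[3] = 9
r_xx = [9, 9, 11, 23, 11, 9, 9]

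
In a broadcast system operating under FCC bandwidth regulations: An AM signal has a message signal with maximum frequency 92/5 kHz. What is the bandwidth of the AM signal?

In AM (double-sideband), the bandwidth is twice the message frequency.
BW = 2 * f_m = 2 * 92/5 kHz = 184/5 kHz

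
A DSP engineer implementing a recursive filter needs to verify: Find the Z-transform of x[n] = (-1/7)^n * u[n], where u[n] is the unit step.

The Z-transform of a^n * u[n] is z/(z-a) for |z| > |a|.
Here a = -1/7, so X(z) = z/(z - (-1/7)) = 7z/(7z + 1)
ROC: |z| > 1/7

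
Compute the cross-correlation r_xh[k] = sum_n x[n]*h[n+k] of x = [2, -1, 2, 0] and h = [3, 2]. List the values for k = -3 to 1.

Both sequences indexed from 0 and zero outside their support.
Lags with overlap: k = -3 to 1.
  r_xh[-3] = x[3]*h[0] = 0
  r_xh[-2] = x[2]*h[0] + x[3]*h[1] = 6
  r_xh[-1] = x[1]*h[0] + x[2]*h[1] = 1
  r_xh[0] = x[0]*h[0] + x[1]*h[1] = 4
  r_xh[1] = x[0]*h[1] = 4
r_xh = [0, 6, 1, 4, 4] (for k = -3, ..., 1)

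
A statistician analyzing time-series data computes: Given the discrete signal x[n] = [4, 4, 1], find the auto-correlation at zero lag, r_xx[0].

The auto-correlation at zero lag r_xx[0] equals the signal energy.
r_xx[0] = sum of x[n]^2 = 4^2 + 4^2 + 1^2
= 16 + 16 + 1 = 33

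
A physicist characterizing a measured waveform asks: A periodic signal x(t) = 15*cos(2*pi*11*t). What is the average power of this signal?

Average power of A*cos(wt) is A^2/2.
P = 15^2 / 2 = 225/2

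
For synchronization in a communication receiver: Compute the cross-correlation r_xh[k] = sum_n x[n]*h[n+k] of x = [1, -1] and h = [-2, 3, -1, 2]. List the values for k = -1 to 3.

Both sequences indexed from 0 and zero outside their support.
Lags with overlap: k = -1 to 3.
  r_xh[-1] = x[1]*h[0] = 2
  r_xh[0] = x[0]*h[0] + x[1]*h[1] = -5
  r_xh[1] = x[0]*h[1] + x[1]*h[2] = 4
  r_xh[2] = x[0]*h[2] + x[1]*h[3] = -3
  r_xh[3] = x[0]*h[3] = 2
r_xh = [2, -5, 4, -3, 2] (for k = -1, ..., 3)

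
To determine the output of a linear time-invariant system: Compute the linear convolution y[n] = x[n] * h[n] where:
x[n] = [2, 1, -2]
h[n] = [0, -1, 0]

y[n] = sum_k x[k]*h[n-k]. Output length = len(x) + len(h) - 1 = 3 + 3 - 1 = 5.
y[0] = 2*0 = 0
y[1] = 1*0 + 2*-1 = -2
y[2] = -2*0 + 1*-1 + 2*0 = -1
y[3] = -2*-1 + 1*0 = 2
y[4] = -2*0 = 0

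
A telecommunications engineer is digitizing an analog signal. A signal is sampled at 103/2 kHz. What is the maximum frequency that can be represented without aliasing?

The maximum frequency that can be represented without aliasing
is the Nyquist frequency: f_max = f_s / 2 = 103/2 kHz / 2 = 103/4 kHz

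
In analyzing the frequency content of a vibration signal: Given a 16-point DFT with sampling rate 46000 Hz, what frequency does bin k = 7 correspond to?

The frequency of DFT bin k is: f_k = k * f_s / N
f_7 = 7 * 46000 / 16 = 20125 Hz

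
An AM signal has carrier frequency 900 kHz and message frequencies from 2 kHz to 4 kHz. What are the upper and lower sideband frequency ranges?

Upper sideband (USB) = fc + [fm_low, fm_high] = 900 + [2, 4] = [902, 904] kHz
Lower sideband (LSB) = fc - [fm_high, fm_low] = 900 - [4, 2] = [896, 898] kHz
Total occupied spectrum: 896 kHz to 904 kHz (plus carrier at 900 kHz)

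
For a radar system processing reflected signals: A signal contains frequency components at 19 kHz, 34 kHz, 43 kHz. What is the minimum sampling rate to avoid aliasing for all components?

The highest frequency component is f_max = 43 kHz.
Nyquist rate = 2 * f_max = 2 * 43 kHz = 86 kHz.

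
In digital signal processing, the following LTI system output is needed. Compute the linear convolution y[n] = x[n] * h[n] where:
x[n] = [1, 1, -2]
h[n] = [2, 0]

y[n] = sum_k x[k]*h[n-k]. Output length = len(x) + len(h) - 1 = 3 + 2 - 1 = 4.
y[0] = 1*2 = 2
y[1] = 1*2 + 1*0 = 2
y[2] = -2*2 + 1*0 = -4
y[3] = -2*0 = 0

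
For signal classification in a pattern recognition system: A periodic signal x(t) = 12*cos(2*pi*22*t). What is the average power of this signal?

Average power of A*cos(wt) is A^2/2.
P = 12^2 / 2 = 144/2 = 72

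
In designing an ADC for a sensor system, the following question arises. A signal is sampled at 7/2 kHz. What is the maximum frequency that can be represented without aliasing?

The maximum frequency that can be represented without aliasing
is the Nyquist frequency: f_max = f_s / 2 = 7/2 kHz / 2 = 7/4 kHz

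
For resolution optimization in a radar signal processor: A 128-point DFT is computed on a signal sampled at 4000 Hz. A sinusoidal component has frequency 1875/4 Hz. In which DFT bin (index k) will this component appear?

DFT frequency resolution = f_s/N = 4000/128 = 125/4 Hz
Bin index k = f_signal / resolution = 1875/4 / 125/4 = 15
The signal frequency 1875/4 Hz falls in DFT bin k = 15.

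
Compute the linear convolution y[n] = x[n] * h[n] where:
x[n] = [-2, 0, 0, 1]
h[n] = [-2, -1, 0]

y[n] = sum_k x[k]*h[n-k]. Output length = len(x) + len(h) - 1 = 4 + 3 - 1 = 6.
y[0] = -2*-2 = 4
y[1] = 0*-2 + -2*-1 = 2
y[2] = 0*-2 + 0*-1 + -2*0 = 0
y[3] = 1*-2 + 0*-1 + 0*0 = -2
y[4] = 1*-1 + 0*0 = -1
y[5] = 1*0 = 0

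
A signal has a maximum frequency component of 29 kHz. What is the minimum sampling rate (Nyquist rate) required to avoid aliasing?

By the Nyquist-Shannon sampling theorem,
the minimum sampling rate (Nyquist rate) must be at least 2 * f_max.
Nyquist rate = 2 * 29 kHz = 58 kHz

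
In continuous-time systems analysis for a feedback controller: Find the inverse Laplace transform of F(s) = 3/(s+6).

Standard pair: k/(s+a) <-> k*e^(-at)*u(t)
With k=3, a=6: f(t) = 3*e^(-6t)*u(t)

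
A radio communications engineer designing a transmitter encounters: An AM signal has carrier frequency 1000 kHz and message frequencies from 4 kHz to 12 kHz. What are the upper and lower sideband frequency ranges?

Upper sideband (USB) = fc + [fm_low, fm_high] = 1000 + [4, 12] = [1004, 1012] kHz
Lower sideband (LSB) = fc - [fm_high, fm_low] = 1000 - [12, 4] = [988, 996] kHz
Total occupied spectrum: 988 kHz to 1012 kHz (plus carrier at 1000 kHz)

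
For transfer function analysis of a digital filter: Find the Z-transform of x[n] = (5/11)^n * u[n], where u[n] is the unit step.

The Z-transform of a^n * u[n] is z/(z-a) for |z| > |a|.
Here a = 5/11, so X(z) = z/(z - (5/11)) = 11z/(11z - 5)
ROC: |z| > 5/11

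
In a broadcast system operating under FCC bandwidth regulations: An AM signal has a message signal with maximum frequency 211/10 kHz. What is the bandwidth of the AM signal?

In AM (double-sideband), the bandwidth is twice the message frequency.
BW = 2 * f_m = 2 * 211/10 kHz = 211/5 kHz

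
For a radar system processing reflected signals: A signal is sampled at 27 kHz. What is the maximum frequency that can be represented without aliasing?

The maximum frequency that can be represented without aliasing
is the Nyquist frequency: f_max = f_s / 2 = 27 kHz / 2 = 27/2 kHz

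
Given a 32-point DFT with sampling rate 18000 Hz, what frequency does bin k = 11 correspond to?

The frequency of DFT bin k is: f_k = k * f_s / N
f_11 = 11 * 18000 / 32 = 12375/2 Hz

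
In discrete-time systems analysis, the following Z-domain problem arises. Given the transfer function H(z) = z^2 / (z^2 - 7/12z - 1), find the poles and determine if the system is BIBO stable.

Poles are roots of the denominator: z^2 - 7/12z - 1 = 0.
Quadratic formula: z = [-(-7/12) +/- sqrt((-7/12)^2 - 4*(-1))] / 2
Discriminant = 49/144 + 4 = 625/144; sqrt = 25/12.
z = (7/12 +/- 25/12) / 2 => z = 4/3 or z = -3/4.
|p1| = 4/3, |p2| = 3/4.
For BIBO stability, all poles must lie inside the unit circle (|p| < 1).
System is UNSTABLE since at least one |p| >= 1.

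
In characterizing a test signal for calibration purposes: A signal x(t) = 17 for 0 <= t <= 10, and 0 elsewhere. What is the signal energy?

Energy = integral of |x(t)|^2 dt over the signal duration
= 17^2 * 10 = 289 * 10 = 2890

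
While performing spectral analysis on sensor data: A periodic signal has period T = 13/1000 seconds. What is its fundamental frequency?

The fundamental frequency is the reciprocal of the period.
f = 1/T = 1/(13/1000) = 1000/13 Hz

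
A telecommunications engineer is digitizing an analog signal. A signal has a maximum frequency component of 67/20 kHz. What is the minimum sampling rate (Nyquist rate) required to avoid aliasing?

By the Nyquist-Shannon sampling theorem,
the minimum sampling rate (Nyquist rate) must be at least 2 * f_max.
Nyquist rate = 2 * 67/20 kHz = 67/10 kHz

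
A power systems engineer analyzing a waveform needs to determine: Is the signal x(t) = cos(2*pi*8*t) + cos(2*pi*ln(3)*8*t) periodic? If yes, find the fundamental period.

f1 = 8 Hz, f2 = 8*ln(3) Hz
Ratio f2/f1 = ln(3), which is irrational.
Since the frequency ratio is irrational, no common period exists.
The signal is not periodic.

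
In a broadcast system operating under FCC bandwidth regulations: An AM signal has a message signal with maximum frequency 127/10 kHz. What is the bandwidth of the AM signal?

In AM (double-sideband), the bandwidth is twice the message frequency.
BW = 2 * f_m = 2 * 127/10 kHz = 127/5 kHz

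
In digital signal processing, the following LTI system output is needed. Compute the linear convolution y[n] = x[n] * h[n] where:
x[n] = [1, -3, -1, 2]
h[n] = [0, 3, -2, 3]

y[n] = sum_k x[k]*h[n-k]. Output length = len(x) + len(h) - 1 = 4 + 4 - 1 = 7.
y[0] = 1*0 = 0
y[1] = -3*0 + 1*3 = 3
y[2] = -1*0 + -3*3 + 1*-2 = -11
y[3] = 2*0 + -1*3 + -3*-2 + 1*3 = 6
y[4] = 2*3 + -1*-2 + -3*3 = -1
y[5] = 2*-2 + -1*3 = -7
y[6] = 2*3 = 6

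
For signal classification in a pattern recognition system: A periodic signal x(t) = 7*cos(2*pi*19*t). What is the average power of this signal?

Average power of A*cos(wt) is A^2/2.
P = 7^2 / 2 = 49/2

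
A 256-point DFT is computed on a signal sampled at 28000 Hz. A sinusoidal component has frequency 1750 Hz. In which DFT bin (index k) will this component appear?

DFT frequency resolution = f_s/N = 28000/256 = 875/8 Hz
Bin index k = f_signal / resolution = 1750 / 875/8 = 16
The signal frequency 1750 Hz falls in DFT bin k = 16.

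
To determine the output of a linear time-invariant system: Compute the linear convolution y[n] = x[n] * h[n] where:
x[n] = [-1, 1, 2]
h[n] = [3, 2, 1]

y[n] = sum_k x[k]*h[n-k]. Output length = len(x) + len(h) - 1 = 3 + 3 - 1 = 5.
y[0] = -1*3 = -3
y[1] = 1*3 + -1*2 = 1
y[2] = 2*3 + 1*2 + -1*1 = 7
y[3] = 2*2 + 1*1 = 5
y[4] = 2*1 = 2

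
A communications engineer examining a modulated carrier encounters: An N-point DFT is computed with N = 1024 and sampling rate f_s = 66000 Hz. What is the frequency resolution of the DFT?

DFT frequency resolution = f_s / N
= 66000 / 1024 = 4125/64 Hz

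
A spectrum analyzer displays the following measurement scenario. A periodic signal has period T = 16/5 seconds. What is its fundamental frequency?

The fundamental frequency is the reciprocal of the period.
f = 1/T = 1/(16/5) = 5/16 Hz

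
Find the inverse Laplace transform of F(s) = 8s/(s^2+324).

Standard pair: s/(s^2+w^2) <-> cos(wt)*u(t)
With k=8, w=18: f(t) = 8*cos(18t)*u(t)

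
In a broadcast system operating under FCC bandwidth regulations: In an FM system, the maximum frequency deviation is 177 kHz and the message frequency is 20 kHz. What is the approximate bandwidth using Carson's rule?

Carson's rule: BW = 2*(delta_f + f_m)
= 2*(177 + 20) kHz = 394 kHz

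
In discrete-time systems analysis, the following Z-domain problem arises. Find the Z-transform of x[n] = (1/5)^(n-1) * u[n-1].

Time-shifting property: if X(z) = Z{x[n]}, then Z{x[n-d]} = z^(-d) * X(z)
X(z) = z/(z - 1/5) for x[n] = (1/5)^n * u[n]
Z{x[n-1]} = z^(-1) * z/(z - 1/5) = 1/(z - 1/5)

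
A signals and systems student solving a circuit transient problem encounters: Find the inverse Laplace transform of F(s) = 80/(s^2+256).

Standard pair: w/(s^2+w^2) <-> sin(wt)*u(t)
Recognize w^2 = 256, so w = 16; numerator 80 = 5*16.
f(t) = 5*sin(16t)*u(t)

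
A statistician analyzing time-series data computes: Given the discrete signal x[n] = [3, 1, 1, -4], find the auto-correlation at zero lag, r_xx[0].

The auto-correlation at zero lag r_xx[0] equals the signal energy.
r_xx[0] = sum of x[n]^2 = 3^2 + 1^2 + 1^2 + (-4)^2
= 9 + 1 + 1 + 16 = 27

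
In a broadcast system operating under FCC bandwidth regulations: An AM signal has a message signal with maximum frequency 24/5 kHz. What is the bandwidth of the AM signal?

In AM (double-sideband), the bandwidth is twice the message frequency.
BW = 2 * f_m = 2 * 24/5 kHz = 48/5 kHz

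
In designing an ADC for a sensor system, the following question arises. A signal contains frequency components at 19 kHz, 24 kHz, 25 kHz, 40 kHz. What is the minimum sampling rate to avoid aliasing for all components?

The highest frequency component is f_max = 40 kHz.
Nyquist rate = 2 * f_max = 2 * 40 kHz = 80 kHz.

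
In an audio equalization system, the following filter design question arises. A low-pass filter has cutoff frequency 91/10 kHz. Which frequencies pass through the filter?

A low-pass filter passes all frequencies below the cutoff frequency 91/10 kHz and attenuates higher frequencies.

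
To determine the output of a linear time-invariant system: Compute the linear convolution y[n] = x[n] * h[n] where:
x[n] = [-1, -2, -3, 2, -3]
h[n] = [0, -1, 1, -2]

y[n] = sum_k x[k]*h[n-k]. Output length = len(x) + len(h) - 1 = 5 + 4 - 1 = 8.
y[0] = -1*0 = 0
y[1] = -2*0 + -1*-1 = 1
y[2] = -3*0 + -2*-1 + -1*1 = 1
y[3] = 2*0 + -3*-1 + -2*1 + -1*-2 = 3
y[4] = -3*0 + 2*-1 + -3*1 + -2*-2 = -1
y[5] = -3*-1 + 2*1 + -3*-2 = 11
y[6] = -3*1 + 2*-2 = -7
y[7] = -3*-2 = 6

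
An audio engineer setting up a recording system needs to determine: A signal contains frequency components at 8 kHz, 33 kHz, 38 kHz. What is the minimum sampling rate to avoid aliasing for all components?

The highest frequency component is f_max = 38 kHz.
Nyquist rate = 2 * f_max = 2 * 38 kHz = 76 kHz.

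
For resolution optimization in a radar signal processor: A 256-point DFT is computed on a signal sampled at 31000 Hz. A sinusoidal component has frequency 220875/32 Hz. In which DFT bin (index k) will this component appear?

DFT frequency resolution = f_s/N = 31000/256 = 3875/32 Hz
Bin index k = f_signal / resolution = 220875/32 / 3875/32 = 57
The signal frequency 220875/32 Hz falls in DFT bin k = 57.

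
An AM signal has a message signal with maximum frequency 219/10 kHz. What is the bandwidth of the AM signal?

In AM (double-sideband), the bandwidth is twice the message frequency.
BW = 2 * f_m = 2 * 219/10 kHz = 219/5 kHz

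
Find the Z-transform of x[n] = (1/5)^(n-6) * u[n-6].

Time-shifting property: if X(z) = Z{x[n]}, then Z{x[n-d]} = z^(-d) * X(z)
X(z) = z/(z - 1/5) for x[n] = (1/5)^n * u[n]
Z{x[n-6]} = z^(-6) * z/(z - 1/5) = z^(-5)/(z - 1/5)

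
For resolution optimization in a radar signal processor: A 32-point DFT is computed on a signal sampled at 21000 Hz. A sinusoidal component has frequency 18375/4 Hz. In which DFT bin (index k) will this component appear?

DFT frequency resolution = f_s/N = 21000/32 = 2625/4 Hz
Bin index k = f_signal / resolution = 18375/4 / 2625/4 = 7
The signal frequency 18375/4 Hz falls in DFT bin k = 7.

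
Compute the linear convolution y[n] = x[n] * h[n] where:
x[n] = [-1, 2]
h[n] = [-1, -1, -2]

y[n] = sum_k x[k]*h[n-k]. Output length = len(x) + len(h) - 1 = 2 + 3 - 1 = 4.
y[0] = -1*-1 = 1
y[1] = 2*-1 + -1*-1 = -1
y[2] = 2*-1 + -1*-2 = 0
y[3] = 2*-2 = -4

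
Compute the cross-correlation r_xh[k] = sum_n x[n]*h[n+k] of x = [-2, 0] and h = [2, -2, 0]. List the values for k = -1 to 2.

Both sequences indexed from 0 and zero outside their support.
Lags with overlap: k = -1 to 2.
  r_xh[-1] = x[1]*h[0] = 0
  r_xh[0] = x[0]*h[0] + x[1]*h[1] = -4
  r_xh[1] = x[0]*h[1] + x[1]*h[2] = 4
  r_xh[2] = x[0]*h[2] = 0
r_xh = [0, -4, 4, 0] (for k = -1, ..., 2)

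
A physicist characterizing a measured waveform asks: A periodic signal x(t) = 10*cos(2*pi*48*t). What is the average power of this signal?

Average power of A*cos(wt) is A^2/2.
P = 10^2 / 2 = 100/2 = 50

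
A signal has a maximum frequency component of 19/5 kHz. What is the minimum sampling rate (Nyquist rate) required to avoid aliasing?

By the Nyquist-Shannon sampling theorem,
the minimum sampling rate (Nyquist rate) must be at least 2 * f_max.
Nyquist rate = 2 * 19/5 kHz = 38/5 kHz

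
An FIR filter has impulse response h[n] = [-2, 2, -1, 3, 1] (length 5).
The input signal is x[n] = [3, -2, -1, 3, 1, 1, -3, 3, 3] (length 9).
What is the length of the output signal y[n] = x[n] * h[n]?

For linear convolution, the output length is:
len(y) = len(x) + len(h) - 1 = 9 + 5 - 1 = 13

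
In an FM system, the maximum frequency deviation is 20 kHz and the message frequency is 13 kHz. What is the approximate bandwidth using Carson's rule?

Carson's rule: BW = 2*(delta_f + f_m)
= 2*(20 + 13) kHz = 66 kHz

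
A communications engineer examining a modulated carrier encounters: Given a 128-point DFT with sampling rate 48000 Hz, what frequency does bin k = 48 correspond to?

The frequency of DFT bin k is: f_k = k * f_s / N
f_48 = 48 * 48000 / 128 = 18000 Hz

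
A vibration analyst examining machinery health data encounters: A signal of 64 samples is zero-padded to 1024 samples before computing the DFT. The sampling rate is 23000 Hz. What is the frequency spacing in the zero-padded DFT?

Original DFT: N = 64, resolution = f_s/N = 23000/64 = 2875/8 Hz
Zero-padded DFT: N = 1024, resolution = f_s/N = 23000/1024 = 2875/128 Hz
Zero-padding interpolates the spectrum (finer frequency grid)
but does NOT improve the true spectral resolution (ability to resolve close frequencies).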